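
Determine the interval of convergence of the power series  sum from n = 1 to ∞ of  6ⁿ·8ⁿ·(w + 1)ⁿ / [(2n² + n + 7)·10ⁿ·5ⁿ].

[-49/24, 1/24]

By the ratio test, |a_{n+1}/a_n| = [(2n² + n + 7)/(2(n+1)² + (n+1) + 7)] · 6·8/(10·5) → 24/25.
Hence the series converges for |w + 1| < 1/(24/25) = 25/24, so the radius of convergence is 25/24.
Endpoint w = 1/24: absolute convergence follows by limit comparison with Σ 1/n².
At w = -49/24: the series is dominated by a constant times Σ 1/n², which converges (p = 2 > 1).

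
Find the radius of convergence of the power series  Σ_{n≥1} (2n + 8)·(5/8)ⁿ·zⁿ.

R = 8/5

Apply the ratio test: |a_{n+1}| / |a_n| = [(2(n+1) + 8)/(2n + 8)] · 5/8, which tends to 5/8 as n → ∞.
The series converges when 5/8 · |z| < 1, giving R = 8/5.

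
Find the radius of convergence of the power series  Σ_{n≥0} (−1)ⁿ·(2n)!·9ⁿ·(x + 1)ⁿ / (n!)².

R = 1/36

Apply the ratio test: |a_{n+1}| / |a_n| = (2n+1)·(2n+2)/(n+1)² · 9, which tends to 36 as n → ∞.
Convergence for |x + 1| · 36 < 1, i.e. |x + 1| < 1/36. So R = 1/36.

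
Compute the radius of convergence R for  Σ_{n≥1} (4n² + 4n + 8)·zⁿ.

R = 1

Ratio test: |a_{n+1}/a_n| = (4(n+1)² + 4(n+1) + 8)/(4n² + 4n + 8) → 1 as n → ∞.
So the series converges when |z| < 1 and diverges when |z| > 1; R = 1.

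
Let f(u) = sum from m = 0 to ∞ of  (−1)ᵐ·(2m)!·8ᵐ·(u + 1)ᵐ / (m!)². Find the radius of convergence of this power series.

Ratio test: |a_{m+1}/a_m| = (2m+1)·(2m+2)/(m+1)² · 8 → 32 as m → ∞.
Hence the series converges for |u + 1| < 1/(32) = 1/32, so the radius of convergence is 1/32.

R = 1/32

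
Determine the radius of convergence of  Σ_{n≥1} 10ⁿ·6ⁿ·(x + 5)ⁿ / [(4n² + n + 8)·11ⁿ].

Ratio test: |a_{n+1}/a_n| = [(4n² + n + 8)/(4(n+1)² + (n+1) + 8)] · 10·6/11 → 60/11 as n → ∞.
Convergence for |x + 5| · 60/11 < 1, i.e. |x + 5| < 11/60. So R = 11/60.

R = 11/60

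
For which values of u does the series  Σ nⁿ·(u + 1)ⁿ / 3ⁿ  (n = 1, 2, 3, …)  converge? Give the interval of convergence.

By the Cauchy root test, |a_n|^(1/n) = n/3 → ∞.
Since the n-th root of |a_n| is unbounded, the series converges only at u = -1; R = 0.

{-1}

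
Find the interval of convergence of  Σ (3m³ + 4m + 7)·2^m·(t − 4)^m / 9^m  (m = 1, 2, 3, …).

(-1/2, 17/2)

Ratio test: |a_{m+1}/a_m| = [(3(m+1)³ + 4(m+1) + 7)/(3m³ + 4m + 7)] · 2/9 → 2/9 as m → ∞.
The series converges when 2/9 · |t − 4| < 1, giving R = 9/2.
Check t = 17/2: the terms have absolute value of order m³, which does not tend to 0, so the series diverges by the divergence test.
Check t = -1/2: the terms have absolute value of order m³, which does not tend to 0, so the series diverges by the divergence test.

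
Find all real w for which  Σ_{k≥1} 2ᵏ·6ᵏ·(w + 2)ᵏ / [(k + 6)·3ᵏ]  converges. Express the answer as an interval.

[-9/4, -7/4)

Ratio test: |a_{k+1}/a_k| = [(k + 6)/((k+1) + 6)] · 2·6/3 → 4 as k → ∞.
Thus R = 1/(4) = 1/4.
When w = -7/4, the terms behave like c/k; limit comparison with the harmonic series gives divergence.
Check w = -9/4: convergence follows from the alternating series test (terms decrease monotonically to 0).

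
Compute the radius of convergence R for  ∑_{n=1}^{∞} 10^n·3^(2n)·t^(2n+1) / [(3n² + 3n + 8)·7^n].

Ratio test: |a_{n+1}/a_n| = [(3n² + 3n + 8)/(3(n+1)² + 3(n+1) + 8)] · 10·9/7 → 90/7 as n → ∞.
Writing y = t², the series in y has radius 7/90, so |t| < √(7/90) and R = √70/30.

R = √70/30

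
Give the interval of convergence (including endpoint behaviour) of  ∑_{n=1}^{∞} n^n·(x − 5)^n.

By the Cauchy root test, |a_n|^(1/n) = n → ∞.
The root grows without bound, so R = 0 (convergence only at x = 5).

{5}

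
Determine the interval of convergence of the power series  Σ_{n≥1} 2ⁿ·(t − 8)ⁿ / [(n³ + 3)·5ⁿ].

[11/2, 21/2]

The ratio of consecutive coefficients is [(n³ + 3)/((n+1)³ + 3)] · 2/5 → 2/5.
The series converges when 2/5 · |t − 8| < 1, giving R = 5/2.
When t = 21/2, the terms are on the order of 1/n³, so the series converges absolutely by comparison with the p-series (p = 3 > 1).
When t = 11/2, absolute convergence follows by limit comparison with Σ 1/n³.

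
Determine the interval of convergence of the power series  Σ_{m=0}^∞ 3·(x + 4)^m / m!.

(−∞, ∞)

Ratio test: |a_{m+1}/a_m| = 3/3 · 1/(m+1) → 0 as m → ∞.
The limit is 0, so the series converges for all x; R = ∞.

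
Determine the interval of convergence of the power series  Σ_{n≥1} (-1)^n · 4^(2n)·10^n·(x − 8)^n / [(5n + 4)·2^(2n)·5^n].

(63/8, 65/8]

Ratio test: |a_{n+1}/a_n| = [(5n + 4)/(5(n+1) + 4)] · 16·10/(4·5) → 8 as n → ∞.
The series converges when 8 · |x − 8| < 1, giving R = 1/8.
Endpoint x = 65/8: the terms alternate in sign and decrease monotonically to 0 in absolute value (size ~ c/n), so the alternating series test gives convergence.
Endpoint x = 63/8: comparison with the harmonic series Σ 1/n shows the series diverges.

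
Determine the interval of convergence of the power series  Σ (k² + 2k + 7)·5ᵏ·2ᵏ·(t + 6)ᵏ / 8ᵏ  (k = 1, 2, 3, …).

(-34/5, -26/5)

Apply the ratio test: |a_{k+1}| / |a_k| = [((k+1)² + 2(k+1) + 7)/(k² + 2k + 7)] · 5·2/8, which tends to 5/4 as k → ∞.
Convergence for |t + 6| · 5/4 < 1, i.e. |t + 6| < 4/5. So R = 4/5.
When t = -26/5, the k-th term does not approach 0; divergence by the term test.
At t = -34/5: the terms do not tend to 0, so the series diverges.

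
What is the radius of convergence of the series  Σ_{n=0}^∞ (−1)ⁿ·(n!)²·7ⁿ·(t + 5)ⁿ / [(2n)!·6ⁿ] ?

Ratio test: |a_{n+1}/a_n| = (n+1)²/[(2n+1)·(2n+2)] · 7/6 → 7/24 as n → ∞.
Thus R = 1/(7/24) = 24/7.

R = 24/7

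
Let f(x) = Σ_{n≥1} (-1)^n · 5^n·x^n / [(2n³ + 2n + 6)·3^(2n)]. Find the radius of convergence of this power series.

R = 9/5

The ratio of consecutive coefficients is [(2n³ + 2n + 6)/(2(n+1)³ + 2(n+1) + 6)] · 5/9 → 5/9.
Thus R = 1/(5/9) = 9/5.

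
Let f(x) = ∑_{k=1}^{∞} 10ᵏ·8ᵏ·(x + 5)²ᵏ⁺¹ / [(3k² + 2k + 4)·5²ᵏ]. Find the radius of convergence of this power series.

R = √5/4

The ratio of consecutive coefficients is [(3k² + 2k + 4)/(3(k+1)² + 2(k+1) + 4)] · 10·8/25 → 16/5.
Writing y = (x + 5)², the series in y has radius 5/16, so |x + 5| < √(5/16) and R = √5/4.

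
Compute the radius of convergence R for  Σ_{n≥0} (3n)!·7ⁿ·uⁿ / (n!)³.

By the ratio test, |a_{n+1}/a_n| = (3n+1)·(3n+2)·(3n+3)/(n+1)³ · 7 → 189.
Hence the series converges for |u| < 1/(189) = 1/189, so the radius of convergence is 1/189.

R = 1/189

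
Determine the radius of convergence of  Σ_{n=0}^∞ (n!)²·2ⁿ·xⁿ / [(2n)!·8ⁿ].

R = 16

Apply the ratio test: |a_{n+1}| / |a_n| = (n+1)²/[(2n+1)·(2n+2)] · 2/8, which tends to 1/16 as n → ∞.
Convergence for |x| · 1/16 < 1, i.e. |x| < 16. So R = 16.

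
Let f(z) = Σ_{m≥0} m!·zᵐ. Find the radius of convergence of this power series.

Ratio test: |a_{m+1}/a_m| = (m+1) → ∞ as m → ∞.
The ratio grows without bound, so the series diverges whenever z ≠ 0; it converges only at z = 0. R = 0.

R = 0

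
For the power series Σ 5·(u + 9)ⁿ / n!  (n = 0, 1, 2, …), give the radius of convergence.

The ratio of consecutive coefficients is 5/5 · 1/(n+1) → 0.
The limit is 0, so the series converges for all u; R = ∞.

R = ∞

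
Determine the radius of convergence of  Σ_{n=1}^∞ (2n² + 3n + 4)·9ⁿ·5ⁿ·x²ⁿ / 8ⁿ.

R = 2√10/15

The ratio of consecutive coefficients is [(2(n+1)² + 3(n+1) + 4)/(2n² + 3n + 4)] · 9·5/8 → 45/8.
Writing y = x², the series in y has radius 8/45, so |x| < √(8/45) and R = 2√10/15.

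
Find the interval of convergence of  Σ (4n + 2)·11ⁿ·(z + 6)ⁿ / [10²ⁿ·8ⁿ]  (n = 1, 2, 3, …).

Ratio test: |a_{n+1}/a_n| = [(4(n+1) + 2)/(4n + 2)] · 11/(100·8) → 11/800 as n → ∞.
Convergence for |z + 6| · 11/800 < 1, i.e. |z + 6| < 800/11. So R = 800/11.
When z = 734/11, the terms have absolute value of order n, which does not tend to 0, so the series diverges by the divergence test.
When z = -866/11, the terms do not tend to 0, so the series diverges.

(-866/11, 734/11)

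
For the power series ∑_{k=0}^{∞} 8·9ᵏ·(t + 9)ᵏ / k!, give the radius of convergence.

R = ∞

Apply the ratio test: |a_{k+1}| / |a_k| = 8/8 · 9 · 1/(k+1), which tends to 0 as k → ∞.
Since the limit is 0 < 1 for every t, the series converges on all of ℝ and R = ∞.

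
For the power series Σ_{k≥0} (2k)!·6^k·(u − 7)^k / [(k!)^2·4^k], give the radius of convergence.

R = 1/6

The ratio of consecutive coefficients is (2k+1)·(2k+2)/(k+1)² · 6/4 → 6.
Thus R = 1/(6) = 1/6.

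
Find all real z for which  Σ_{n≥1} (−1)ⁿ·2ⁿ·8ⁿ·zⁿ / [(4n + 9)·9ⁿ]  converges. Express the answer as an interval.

The ratio of consecutive coefficients is [(4n + 9)/(4(n+1) + 9)] · 2·8/9 → 16/9.
The series converges when 16/9 · |z| < 1, giving R = 9/16.
Endpoint z = 9/16: an alternating series whose terms decrease to 0 in absolute value, so it converges by the Leibniz criterion.
Endpoint z = -9/16: comparison with the harmonic series Σ 1/n shows the series diverges.

(-9/16, 9/16]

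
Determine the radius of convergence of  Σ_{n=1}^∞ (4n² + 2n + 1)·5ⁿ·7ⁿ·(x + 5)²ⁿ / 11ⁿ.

Ratio test: |a_{n+1}/a_n| = [(4(n+1)² + 2(n+1) + 1)/(4n² + 2n + 1)] · 5·7/11 → 35/11 as n → ∞.
Since the exponent of (x + 5) increases by 2 each term, convergence requires |x + 5|² < 11/35, hence R = √385/35.

R = √385/35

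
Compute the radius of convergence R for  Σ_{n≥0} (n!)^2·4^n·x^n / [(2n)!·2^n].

R = 2

Apply the ratio test: |a_{n+1}| / |a_n| = (n+1)²/[(2n+1)·(2n+2)] · 4/2, which tends to 1/2 as n → ∞.
Hence the series converges for |x| < 1/(1/2) = 2, so the radius of convergence is 2.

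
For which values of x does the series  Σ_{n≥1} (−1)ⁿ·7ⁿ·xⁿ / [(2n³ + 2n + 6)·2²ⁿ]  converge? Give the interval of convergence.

[-4/7, 4/7]

By the ratio test, |a_{n+1}/a_n| = [(2n³ + 2n + 6)/(2(n+1)³ + 2(n+1) + 6)] · 7/4 → 7/4.
The series converges when 7/4 · |x| < 1, giving R = 4/7.
When x = 4/7, the series is dominated by a constant times Σ 1/n³, which converges (p = 3 > 1).
At x = -4/7: the series is dominated by a constant times Σ 1/n³, which converges (p = 3 > 1).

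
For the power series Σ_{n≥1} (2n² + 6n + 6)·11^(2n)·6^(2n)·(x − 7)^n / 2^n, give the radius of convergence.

R = 1/2178

By the ratio test, |a_{n+1}/a_n| = [(2(n+1)² + 6(n+1) + 6)/(2n² + 6n + 6)] · 121·36/2 → 2178.
The series converges when 2178 · |x − 7| < 1, giving R = 1/2178.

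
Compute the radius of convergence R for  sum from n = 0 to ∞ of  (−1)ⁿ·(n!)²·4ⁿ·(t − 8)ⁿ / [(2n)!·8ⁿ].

Apply the ratio test: |a_{n+1}| / |a_n| = (n+1)²/[(2n+1)·(2n+2)] · 4/8, which tends to 1/8 as n → ∞.
Hence the series converges for |t − 8| < 1/(1/8) = 8, so the radius of convergence is 8.

R = 8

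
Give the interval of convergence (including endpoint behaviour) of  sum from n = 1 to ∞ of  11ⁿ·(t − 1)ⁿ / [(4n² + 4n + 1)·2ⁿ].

The ratio of consecutive coefficients is [(4n² + 4n + 1)/(4(n+1)² + 4(n+1) + 1)] · 11/2 → 11/2.
Thus R = 1/(11/2) = 2/11.
Check t = 13/11: the series is dominated by a constant times Σ 1/n², which converges (p = 2 > 1).
Check t = 9/11: the terms are on the order of 1/n², so the series converges absolutely by comparison with the p-series (p = 2 > 1).

[9/11, 13/11]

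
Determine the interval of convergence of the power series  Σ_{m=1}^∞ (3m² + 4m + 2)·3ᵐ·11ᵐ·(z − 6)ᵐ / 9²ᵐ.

By the ratio test, |a_{m+1}/a_m| = [(3(m+1)² + 4(m+1) + 2)/(3m² + 4m + 2)] · 3·11/81 → 11/27.
Hence the series converges for |z − 6| < 1/(11/27) = 27/11, so the radius of convergence is 27/11.
At z = 93/11: the m-th term does not approach 0; divergence by the term test.
Check z = 39/11: the terms have absolute value of order m², which does not tend to 0, so the series diverges by the divergence test.

(39/11, 93/11)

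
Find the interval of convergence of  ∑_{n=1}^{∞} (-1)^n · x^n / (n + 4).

Apply the ratio test: |a_{n+1}| / |a_n| = (n + 4)/((n+1) + 4), which tends to 1 as n → ∞.
Convergence for |x| < 1, so R = 1.
Endpoint x = 1: an alternating series whose terms decrease to 0 in absolute value, so it converges by the Leibniz criterion.
When x = -1, comparison with the harmonic series Σ 1/n shows the series diverges.

(-1, 1]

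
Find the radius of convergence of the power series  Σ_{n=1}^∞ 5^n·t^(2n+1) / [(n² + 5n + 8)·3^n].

By the ratio test, |a_{n+1}/a_n| = [(n² + 5n + 8)/((n+1)² + 5(n+1) + 8)] · 5/3 → 5/3.
Writing y = t², the series in y has radius 3/5, so |t| < √(3/5) and R = √15/5.

R = √15/5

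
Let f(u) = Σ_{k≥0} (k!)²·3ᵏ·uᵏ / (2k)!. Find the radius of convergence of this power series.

Ratio test: |a_{k+1}/a_k| = (k+1)²/[(2k+1)·(2k+2)] · 3 → 3/4 as k → ∞.
Convergence for |u| · 3/4 < 1, i.e. |u| < 4/3. So R = 4/3.

R = 4/3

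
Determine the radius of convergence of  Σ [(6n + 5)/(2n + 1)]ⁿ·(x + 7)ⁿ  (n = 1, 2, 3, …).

R = 1/3

By the Cauchy root test, |a_n|^(1/n) = (6n + 5)/(2n + 1) → 3.
Convergence for |x + 7| · 3 < 1, i.e. |x + 7| < 1/3. So R = 1/3.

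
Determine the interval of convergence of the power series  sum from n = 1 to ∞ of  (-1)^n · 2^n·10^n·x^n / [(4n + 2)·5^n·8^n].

By the ratio test, |a_{n+1}/a_n| = [(4n + 2)/(4(n+1) + 2)] · 2·10/(5·8) → 1/2.
Convergence for |x| · 1/2 < 1, i.e. |x| < 2. So R = 2.
Check x = 2: convergence follows from the alternating series test (terms decrease monotonically to 0).
Endpoint x = -2: the terms are asymptotic to a nonzero constant times 1/n, so the series diverges by limit comparison with Σ 1/n.

(-2, 2]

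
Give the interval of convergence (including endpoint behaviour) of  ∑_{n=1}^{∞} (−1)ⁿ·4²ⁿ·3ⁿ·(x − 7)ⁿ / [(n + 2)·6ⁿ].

By the ratio test, |a_{n+1}/a_n| = [(n + 2)/((n+1) + 2)] · 16·3/6 → 8.
The series converges when 8 · |x − 7| < 1, giving R = 1/8.
Endpoint x = 57/8: convergence follows from the alternating series test (terms decrease monotonically to 0).
At x = 55/8: the terms behave like c/n; limit comparison with the harmonic series gives divergence.

(55/8, 57/8]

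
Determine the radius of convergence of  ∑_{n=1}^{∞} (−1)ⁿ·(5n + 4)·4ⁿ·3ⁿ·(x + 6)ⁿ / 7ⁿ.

The ratio of consecutive coefficients is [(5(n+1) + 4)/(5n + 4)] · 4·3/7 → 12/7.
The series converges when 12/7 · |x + 6| < 1, giving R = 7/12.

R = 7/12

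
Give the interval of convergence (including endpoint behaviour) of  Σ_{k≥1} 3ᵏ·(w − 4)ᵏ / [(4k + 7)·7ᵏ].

By the ratio test, |a_{k+1}/a_k| = [(4k + 7)/(4(k+1) + 7)] · 3/7 → 3/7.
Hence the series converges for |w − 4| < 1/(3/7) = 7/3, so the radius of convergence is 7/3.
At w = 19/3: the terms behave like c/k; limit comparison with the harmonic series gives divergence.
At w = 5/3: an alternating series whose terms decrease to 0 in absolute value, so it converges by the Leibniz criterion.

[5/3, 19/3)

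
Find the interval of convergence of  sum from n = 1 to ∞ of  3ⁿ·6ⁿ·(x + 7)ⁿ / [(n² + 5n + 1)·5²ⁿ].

[-151/18, -101/18]

By the ratio test, |a_{n+1}/a_n| = [(n² + 5n + 1)/((n+1)² + 5(n+1) + 1)] · 3·6/25 → 18/25.
Hence the series converges for |x + 7| < 1/(18/25) = 25/18, so the radius of convergence is 25/18.
At x = -101/18: absolute convergence follows by limit comparison with Σ 1/n².
Check x = -151/18: absolute convergence follows by limit comparison with Σ 1/n².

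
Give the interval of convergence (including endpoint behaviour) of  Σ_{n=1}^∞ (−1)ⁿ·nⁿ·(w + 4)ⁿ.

By the Cauchy root test, |a_n|^(1/n) = n → ∞.
Since the n-th root of |a_n| is unbounded, the series converges only at w = -4; R = 0.

{-4}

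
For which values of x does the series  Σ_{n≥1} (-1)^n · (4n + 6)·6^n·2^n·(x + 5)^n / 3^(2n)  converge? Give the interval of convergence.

Ratio test: |a_{n+1}/a_n| = [(4(n+1) + 6)/(4n + 6)] · 6·2/9 → 4/3 as n → ∞.
Hence the series converges for |x + 5| < 1/(4/3) = 3/4, so the radius of convergence is 3/4.
At x = -17/4: the terms do not tend to 0, so the series diverges.
Check x = -23/4: the n-th term does not approach 0; divergence by the term test.

(-23/4, -17/4)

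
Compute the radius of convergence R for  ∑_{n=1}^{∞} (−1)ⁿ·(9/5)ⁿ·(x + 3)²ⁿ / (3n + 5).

R = √5/3

The ratio of consecutive coefficients is [(3n + 5)/(3(n+1) + 5)] · 9/5 → 9/5.
Writing y = (x + 3)², the series in y has radius 5/9, so |x + 3| < √(5/9) and R = √5/3.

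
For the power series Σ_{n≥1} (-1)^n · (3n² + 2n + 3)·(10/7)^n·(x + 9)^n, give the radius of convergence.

The ratio of consecutive coefficients is [(3(n+1)² + 2(n+1) + 3)/(3n² + 2n + 3)] · 10/7 → 10/7.
Convergence for |x + 9| · 10/7 < 1, i.e. |x + 9| < 7/10. So R = 7/10.

R = 7/10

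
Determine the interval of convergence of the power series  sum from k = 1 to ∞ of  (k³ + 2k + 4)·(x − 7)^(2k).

By the ratio test, |a_{k+1}/a_k| = ((k+1)³ + 2(k+1) + 4)/(k³ + 2k + 4) → 1.
Successive powers of (x − 7) differ by 2, so the series converges when |x − 7|² · 1 < 1, i.e. |x − 7| < √(1) = 1. So R = 1.
Endpoint x = 8: the terms do not tend to 0, so the series diverges.
When x = 6, the terms do not tend to 0, so the series diverges.

(6, 8)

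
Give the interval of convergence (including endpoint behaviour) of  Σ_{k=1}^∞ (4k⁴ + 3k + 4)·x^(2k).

(-1, 1)

By the ratio test, |a_{k+1}/a_k| = (4(k+1)⁴ + 3(k+1) + 4)/(4k⁴ + 3k + 4) → 1.
Writing y = x², the series in y has radius 1, so |x| < √(1) = 1 and R = 1.
Check x = 1: the k-th term does not approach 0; divergence by the term test.
Check x = -1: the terms do not tend to 0, so the series diverges.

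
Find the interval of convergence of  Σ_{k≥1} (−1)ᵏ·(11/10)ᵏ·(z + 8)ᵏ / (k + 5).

(-98/11, -78/11]

Apply the ratio test: |a_{k+1}| / |a_k| = [(k + 5)/((k+1) + 5)] · 11/10, which tends to 11/10 as k → ∞.
The series converges when 11/10 · |z + 8| < 1, giving R = 10/11.
Endpoint z = -78/11: convergence follows from the alternating series test (terms decrease monotonically to 0).
When z = -98/11, the terms behave like c/k; limit comparison with the harmonic series gives divergence.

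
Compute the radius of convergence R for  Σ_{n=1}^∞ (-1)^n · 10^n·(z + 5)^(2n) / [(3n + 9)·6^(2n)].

R = 3√10/5

Apply the ratio test: |a_{n+1}| / |a_n| = [(3n + 9)/(3(n+1) + 9)] · 10/36, which tends to 5/18 as n → ∞.
Since the exponent of (z + 5) increases by 2 each term, convergence requires |z + 5|² < 18/5, hence R = 3√10/5.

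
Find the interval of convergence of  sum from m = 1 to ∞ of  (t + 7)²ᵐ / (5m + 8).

The ratio of consecutive coefficients is (5m + 8)/(5(m+1) + 8) → 1.
Since the exponent of (t + 7) increases by 2 each term, convergence requires |t + 7|² < 1, hence R = 1.
Check t = -6: comparison with the harmonic series Σ 1/m shows the series diverges.
Endpoint t = -8: the terms are asymptotic to a nonzero constant times 1/m, so the series diverges by limit comparison with Σ 1/m.

(-8, -6)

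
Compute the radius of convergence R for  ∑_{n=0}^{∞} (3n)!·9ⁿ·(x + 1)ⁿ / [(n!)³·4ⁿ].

By the ratio test, |a_{n+1}/a_n| = (3n+1)·(3n+2)·(3n+3)/(n+1)³ · 9/4 → 243/4.
The series converges when 243/4 · |x + 1| < 1, giving R = 4/243.

R = 4/243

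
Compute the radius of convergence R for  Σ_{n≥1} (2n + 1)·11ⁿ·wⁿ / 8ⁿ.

Ratio test: |a_{n+1}/a_n| = [(2(n+1) + 1)/(2n + 1)] · 11/8 → 11/8 as n → ∞.
Thus R = 1/(11/8) = 8/11.

R = 8/11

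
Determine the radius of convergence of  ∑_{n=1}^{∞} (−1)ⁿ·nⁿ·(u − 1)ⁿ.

By the Cauchy root test, |a_n|^(1/n) = n → ∞.
The root grows without bound, so R = 0 (convergence only at u = 1).

R = 0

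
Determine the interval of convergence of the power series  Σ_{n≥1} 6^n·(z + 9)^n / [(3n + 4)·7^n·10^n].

[-62/3, 8/3)

The ratio of consecutive coefficients is [(3n + 4)/(3(n+1) + 4)] · 6/(7·10) → 3/35.
Hence the series converges for |z + 9| < 1/(3/35) = 35/3, so the radius of convergence is 35/3.
Check z = 8/3: comparison with the harmonic series Σ 1/n shows the series diverges.
When z = -62/3, the terms alternate in sign and decrease monotonically to 0 in absolute value (size ~ c/n), so the alternating series test gives convergence.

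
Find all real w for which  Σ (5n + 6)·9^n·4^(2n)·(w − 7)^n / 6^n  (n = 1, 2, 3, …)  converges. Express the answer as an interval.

(167/24, 169/24)

By the ratio test, |a_{n+1}/a_n| = [(5(n+1) + 6)/(5n + 6)] · 9·16/6 → 24.
Thus R = 1/(24) = 1/24.
Endpoint w = 169/24: the terms have absolute value of order n, which does not tend to 0, so the series diverges by the divergence test.
At w = 167/24: the terms do not tend to 0, so the series diverges.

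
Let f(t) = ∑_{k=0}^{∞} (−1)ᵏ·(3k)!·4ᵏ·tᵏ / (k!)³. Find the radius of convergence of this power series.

R = 1/108

The ratio of consecutive coefficients is (3k+1)·(3k+2)·(3k+3)/(k+1)³ · 4 → 108.
The series converges when 108 · |t| < 1, giving R = 1/108.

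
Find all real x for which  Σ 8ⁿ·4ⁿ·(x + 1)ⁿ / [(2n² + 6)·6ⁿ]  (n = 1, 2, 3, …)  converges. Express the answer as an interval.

Apply the ratio test: |a_{n+1}| / |a_n| = [(2n² + 6)/(2(n+1)² + 6)] · 8·4/6, which tends to 16/3 as n → ∞.
The series converges when 16/3 · |x + 1| < 1, giving R = 3/16.
At x = -13/16: absolute convergence follows by limit comparison with Σ 1/n².
At x = -19/16: the terms are on the order of 1/n², so the series converges absolutely by comparison with the p-series (p = 2 > 1).

[-19/16, -13/16]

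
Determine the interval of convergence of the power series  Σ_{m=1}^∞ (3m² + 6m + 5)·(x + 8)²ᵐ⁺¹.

(-9, -7)

Ratio test: |a_{m+1}/a_m| = (3(m+1)² + 6(m+1) + 5)/(3m² + 6m + 5) → 1 as m → ∞.
Successive powers of (x + 8) differ by 2, so the series converges when |x + 8|² · 1 < 1, i.e. |x + 8| < √(1) = 1. So R = 1.
Endpoint x = -7: the terms have absolute value of order m², which does not tend to 0, so the series diverges by the divergence test.
Endpoint x = -9: the m-th term does not approach 0; divergence by the term test.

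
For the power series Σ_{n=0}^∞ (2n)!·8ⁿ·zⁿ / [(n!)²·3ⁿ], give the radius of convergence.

By the ratio test, |a_{n+1}/a_n| = (2n+1)·(2n+2)/(n+1)² · 8/3 → 32/3.
Thus R = 1/(32/3) = 3/32.

R = 3/32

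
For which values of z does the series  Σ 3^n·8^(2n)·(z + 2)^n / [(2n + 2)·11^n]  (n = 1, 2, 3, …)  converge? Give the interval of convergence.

[-395/192, -373/192)

Ratio test: |a_{n+1}/a_n| = [(2n + 2)/(2(n+1) + 2)] · 3·64/11 → 192/11 as n → ∞.
Thus R = 1/(192/11) = 11/192.
Check z = -373/192: the terms behave like c/n; limit comparison with the harmonic series gives divergence.
At z = -395/192: an alternating series whose terms decrease to 0 in absolute value, so it converges by the Leibniz criterion.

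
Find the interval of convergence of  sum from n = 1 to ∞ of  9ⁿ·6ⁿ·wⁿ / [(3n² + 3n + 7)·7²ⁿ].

[-49/54, 49/54]

The ratio of consecutive coefficients is [(3n² + 3n + 7)/(3(n+1)² + 3(n+1) + 7)] · 9·6/49 → 54/49.
Thus R = 1/(54/49) = 49/54.
When w = 49/54, the terms are on the order of 1/n², so the series converges absolutely by comparison with the p-series (p = 2 > 1).
Check w = -49/54: absolute convergence follows by limit comparison with Σ 1/n².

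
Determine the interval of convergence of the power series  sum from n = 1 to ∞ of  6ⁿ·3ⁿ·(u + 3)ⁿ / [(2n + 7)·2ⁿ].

Ratio test: |a_{n+1}/a_n| = [(2n + 7)/(2(n+1) + 7)] · 6·3/2 → 9 as n → ∞.
Thus R = 1/(9) = 1/9.
Check u = -26/9: the terms behave like c/n; limit comparison with the harmonic series gives divergence.
Check u = -28/9: convergence follows from the alternating series test (terms decrease monotonically to 0).

[-28/9, -26/9)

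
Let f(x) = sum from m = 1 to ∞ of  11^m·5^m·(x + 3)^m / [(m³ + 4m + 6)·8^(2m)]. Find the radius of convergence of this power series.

R = 64/55

Ratio test: |a_{m+1}/a_m| = [(m³ + 4m + 6)/((m+1)³ + 4(m+1) + 6)] · 11·5/64 → 55/64 as m → ∞.
The series converges when 55/64 · |x + 3| < 1, giving R = 64/55.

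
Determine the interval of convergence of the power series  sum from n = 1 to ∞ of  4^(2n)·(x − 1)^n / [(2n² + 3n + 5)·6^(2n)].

The ratio of consecutive coefficients is [(2n² + 3n + 5)/(2(n+1)² + 3(n+1) + 5)] · 16/36 → 4/9.
Convergence for |x − 1| · 4/9 < 1, i.e. |x − 1| < 9/4. So R = 9/4.
At x = 13/4: absolute convergence follows by limit comparison with Σ 1/n².
At x = -5/4: the terms are on the order of 1/n², so the series converges absolutely by comparison with the p-series (p = 2 > 1).

[-5/4, 13/4]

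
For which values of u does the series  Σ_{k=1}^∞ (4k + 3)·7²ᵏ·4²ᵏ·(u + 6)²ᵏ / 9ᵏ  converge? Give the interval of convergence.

(-171/28, -165/28)

Apply the ratio test: |a_{k+1}| / |a_k| = [(4(k+1) + 3)/(4k + 3)] · 49·16/9, which tends to 784/9 as k → ∞.
Successive powers of (u + 6) differ by 2, so the series converges when |u + 6|² · 784/9 < 1, i.e. |u + 6| < √(9/784) = 3/28. So R = 3/28.
When u = -165/28, the terms have absolute value of order k, which does not tend to 0, so the series diverges by the divergence test.
Endpoint u = -171/28: the k-th term does not approach 0; divergence by the term test.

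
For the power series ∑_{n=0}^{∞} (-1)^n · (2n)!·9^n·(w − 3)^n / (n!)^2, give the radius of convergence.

Ratio test: |a_{n+1}/a_n| = (2n+1)·(2n+2)/(n+1)² · 9 → 36 as n → ∞.
Thus R = 1/(36) = 1/36.

R = 1/36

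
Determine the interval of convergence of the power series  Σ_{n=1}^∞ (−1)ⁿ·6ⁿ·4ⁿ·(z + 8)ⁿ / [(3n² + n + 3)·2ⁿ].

By the ratio test, |a_{n+1}/a_n| = [(3n² + n + 3)/(3(n+1)² + (n+1) + 3)] · 6·4/2 → 12.
The series converges when 12 · |z + 8| < 1, giving R = 1/12.
At z = -95/12: the series is dominated by a constant times Σ 1/n², which converges (p = 2 > 1).
Check z = -97/12: the series is dominated by a constant times Σ 1/n², which converges (p = 2 > 1).

[-97/12, -95/12]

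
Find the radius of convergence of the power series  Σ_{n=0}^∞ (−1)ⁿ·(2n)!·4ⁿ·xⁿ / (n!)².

R = 1/16

By the ratio test, |a_{n+1}/a_n| = (2n+1)·(2n+2)/(n+1)² · 4 → 16.
Convergence for |x| · 16 < 1, i.e. |x| < 1/16. So R = 1/16.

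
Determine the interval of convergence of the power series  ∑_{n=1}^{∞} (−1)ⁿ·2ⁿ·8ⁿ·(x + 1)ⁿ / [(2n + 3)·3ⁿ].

(-19/16, -13/16]

The ratio of consecutive coefficients is [(2n + 3)/(2(n+1) + 3)] · 2·8/3 → 16/3.
Convergence for |x + 1| · 16/3 < 1, i.e. |x + 1| < 3/16. So R = 3/16.
Endpoint x = -13/16: convergence follows from the alternating series test (terms decrease monotonically to 0).
Check x = -19/16: comparison with the harmonic series Σ 1/n shows the series diverges.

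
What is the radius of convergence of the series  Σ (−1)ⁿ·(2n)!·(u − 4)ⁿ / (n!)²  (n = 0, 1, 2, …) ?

Ratio test: |a_{n+1}/a_n| = (2n+1)·(2n+2)/(n+1)² → 4 as n → ∞.
Hence the series converges for |u − 4| < 1/(4) = 1/4, so the radius of convergence is 1/4.

R = 1/4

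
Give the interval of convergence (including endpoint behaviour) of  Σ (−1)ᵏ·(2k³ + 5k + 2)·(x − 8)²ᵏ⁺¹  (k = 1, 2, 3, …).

Ratio test: |a_{k+1}/a_k| = (2(k+1)³ + 5(k+1) + 2)/(2k³ + 5k + 2) → 1 as k → ∞.
Successive powers of (x − 8) differ by 2, so the series converges when |x − 8|² · 1 < 1, i.e. |x − 8| < √(1) = 1. So R = 1.
When x = 9, the k-th term does not approach 0; divergence by the term test.
At x = 7: the terms do not tend to 0, so the series diverges.

(7, 9)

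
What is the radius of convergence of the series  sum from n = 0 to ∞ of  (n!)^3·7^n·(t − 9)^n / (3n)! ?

R = 27/7

Ratio test: |a_{n+1}/a_n| = (n+1)³/[(3n+1)·(3n+2)·(3n+3)] · 7 → 7/27 as n → ∞.
Convergence for |t − 9| · 7/27 < 1, i.e. |t − 9| < 27/7. So R = 27/7.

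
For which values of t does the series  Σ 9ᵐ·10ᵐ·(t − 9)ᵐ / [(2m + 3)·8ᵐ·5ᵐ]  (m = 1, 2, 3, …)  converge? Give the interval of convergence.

By the ratio test, |a_{m+1}/a_m| = [(2m + 3)/(2(m+1) + 3)] · 9·10/(8·5) → 9/4.
The series converges when 9/4 · |t − 9| < 1, giving R = 4/9.
At t = 85/9: comparison with the harmonic series Σ 1/m shows the series diverges.
At t = 77/9: an alternating series whose terms decrease to 0 in absolute value, so it converges by the Leibniz criterion.

[77/9, 85/9)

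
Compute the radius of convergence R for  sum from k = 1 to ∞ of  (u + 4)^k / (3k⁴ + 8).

Ratio test: |a_{k+1}/a_k| = (3k⁴ + 8)/(3(k+1)⁴ + 8) → 1 as k → ∞.
So the series converges when |u + 4| < 1 and diverges when |u + 4| > 1; R = 1.

R = 1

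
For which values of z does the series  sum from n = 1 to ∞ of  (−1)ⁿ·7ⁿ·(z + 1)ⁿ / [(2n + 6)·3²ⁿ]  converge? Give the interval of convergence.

(-16/7, 2/7]

Apply the ratio test: |a_{n+1}| / |a_n| = [(2n + 6)/(2(n+1) + 6)] · 7/9, which tends to 7/9 as n → ∞.
Hence the series converges for |z + 1| < 1/(7/9) = 9/7, so the radius of convergence is 9/7.
Check z = 2/7: an alternating series whose terms decrease to 0 in absolute value, so it converges by the Leibniz criterion.
Check z = -16/7: comparison with the harmonic series Σ 1/n shows the series diverges.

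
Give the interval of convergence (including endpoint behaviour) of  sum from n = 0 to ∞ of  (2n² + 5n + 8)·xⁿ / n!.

The ratio of consecutive coefficients is (2(n+1)² + 5(n+1) + 8)/(2n² + 5n + 8) · 1/(n+1) → 0.
Since the limit is 0 < 1 for every x, the series converges on all of ℝ and R = ∞.

(−∞, ∞)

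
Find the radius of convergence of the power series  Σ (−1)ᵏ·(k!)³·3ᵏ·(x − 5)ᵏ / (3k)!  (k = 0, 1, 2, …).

Ratio test: |a_{k+1}/a_k| = (k+1)³/[(3k+1)·(3k+2)·(3k+3)] · 3 → 1/9 as k → ∞.
Hence the series converges for |x − 5| < 1/(1/9) = 9, so the radius of convergence is 9.

R = 9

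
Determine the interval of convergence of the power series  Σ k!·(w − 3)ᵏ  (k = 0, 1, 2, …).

{3}

The ratio of consecutive coefficients is (k+1) → ∞.
Since the ratio → ∞, the series diverges for every w ≠ 3, and R = 0.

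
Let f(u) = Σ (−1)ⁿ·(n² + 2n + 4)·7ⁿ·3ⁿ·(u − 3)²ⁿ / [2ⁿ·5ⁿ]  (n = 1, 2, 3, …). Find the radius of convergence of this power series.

Ratio test: |a_{n+1}/a_n| = [((n+1)² + 2(n+1) + 4)/(n² + 2n + 4)] · 7·3/(2·5) → 21/10 as n → ∞.
Writing y = (u − 3)², the series in y has radius 10/21, so |u − 3| < √(10/21) and R = √210/21.

R = √210/21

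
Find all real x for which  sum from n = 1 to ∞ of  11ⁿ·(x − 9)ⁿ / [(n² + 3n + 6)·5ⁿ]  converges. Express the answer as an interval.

[94/11, 104/11]

The ratio of consecutive coefficients is [(n² + 3n + 6)/((n+1)² + 3(n+1) + 6)] · 11/5 → 11/5.
Hence the series converges for |x − 9| < 1/(11/5) = 5/11, so the radius of convergence is 5/11.
When x = 104/11, absolute convergence follows by limit comparison with Σ 1/n².
When x = 94/11, the terms are on the order of 1/n², so the series converges absolutely by comparison with the p-series (p = 2 > 1).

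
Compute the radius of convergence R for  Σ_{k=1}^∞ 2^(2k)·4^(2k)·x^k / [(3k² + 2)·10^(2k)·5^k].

Ratio test: |a_{k+1}/a_k| = [(3k² + 2)/(3(k+1)² + 2)] · 4·16/(100·5) → 16/125 as k → ∞.
Hence the series converges for |x| < 1/(16/125) = 125/16, so the radius of convergence is 125/16.

R = 125/16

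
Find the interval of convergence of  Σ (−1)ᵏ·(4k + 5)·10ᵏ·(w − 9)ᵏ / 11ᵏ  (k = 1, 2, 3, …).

By the ratio test, |a_{k+1}/a_k| = [(4(k+1) + 5)/(4k + 5)] · 10/11 → 10/11.
Hence the series converges for |w − 9| < 1/(10/11) = 11/10, so the radius of convergence is 11/10.
When w = 101/10, the k-th term does not approach 0; divergence by the term test.
At w = 79/10: the terms have absolute value of order k, which does not tend to 0, so the series diverges by the divergence test.

(79/10, 101/10)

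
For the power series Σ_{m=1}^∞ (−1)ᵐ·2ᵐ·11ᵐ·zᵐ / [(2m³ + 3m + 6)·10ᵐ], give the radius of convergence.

R = 5/11

The ratio of consecutive coefficients is [(2m³ + 3m + 6)/(2(m+1)³ + 3(m+1) + 6)] · 2·11/10 → 11/5.
The series converges when 11/5 · |z| < 1, giving R = 5/11.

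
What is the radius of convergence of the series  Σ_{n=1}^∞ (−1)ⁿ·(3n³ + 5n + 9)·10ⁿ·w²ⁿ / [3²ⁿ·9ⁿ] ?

R = 9√10/10

Apply the ratio test: |a_{n+1}| / |a_n| = [(3(n+1)³ + 5(n+1) + 9)/(3n³ + 5n + 9)] · 10/(9·9), which tends to 10/81 as n → ∞.
Successive powers of w differ by 2, so the series converges when |w|² · 10/81 < 1, i.e. |w| < √(81/10). So R = 9√10/10.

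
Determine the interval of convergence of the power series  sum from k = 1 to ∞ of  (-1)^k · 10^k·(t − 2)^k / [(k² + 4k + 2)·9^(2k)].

Apply the ratio test: |a_{k+1}| / |a_k| = [(k² + 4k + 2)/((k+1)² + 4(k+1) + 2)] · 10/81, which tends to 10/81 as k → ∞.
Convergence for |t − 2| · 10/81 < 1, i.e. |t − 2| < 81/10. So R = 81/10.
When t = 101/10, absolute convergence follows by limit comparison with Σ 1/k².
When t = -61/10, the terms are on the order of 1/k², so the series converges absolutely by comparison with the p-series (p = 2 > 1).

[-61/10, 101/10]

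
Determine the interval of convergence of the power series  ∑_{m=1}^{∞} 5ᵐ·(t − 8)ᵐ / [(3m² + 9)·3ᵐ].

The ratio of consecutive coefficients is [(3m² + 9)/(3(m+1)² + 9)] · 5/3 → 5/3.
Thus R = 1/(5/3) = 3/5.
Check t = 43/5: absolute convergence follows by limit comparison with Σ 1/m².
At t = 37/5: the series is dominated by a constant times Σ 1/m², which converges (p = 2 > 1).

[37/5, 43/5]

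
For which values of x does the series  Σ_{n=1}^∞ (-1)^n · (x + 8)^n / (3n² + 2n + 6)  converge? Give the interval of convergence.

[-9, -7]

Ratio test: |a_{n+1}/a_n| = (3n² + 2n + 6)/(3(n+1)² + 2(n+1) + 6) → 1 as n → ∞.
So the series converges when |x + 8| < 1 and diverges when |x + 8| > 1; R = 1.
At x = -7: the terms are on the order of 1/n², so the series converges absolutely by comparison with the p-series (p = 2 > 1).
Endpoint x = -9: the terms are on the order of 1/n², so the series converges absolutely by comparison with the p-series (p = 2 > 1).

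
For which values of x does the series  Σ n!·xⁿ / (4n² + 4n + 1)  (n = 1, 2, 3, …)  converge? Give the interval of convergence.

{0}

The ratio of consecutive coefficients is (n+1) · (4n² + 4n + 1)/(4(n+1)² + 4(n+1) + 1) → ∞.
The terms grow without bound for any x ≠ 0, so R = 0 (convergence only at x = 0).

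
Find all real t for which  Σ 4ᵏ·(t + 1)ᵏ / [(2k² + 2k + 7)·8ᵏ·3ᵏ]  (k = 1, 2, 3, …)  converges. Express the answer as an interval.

Apply the ratio test: |a_{k+1}| / |a_k| = [(2k² + 2k + 7)/(2(k+1)² + 2(k+1) + 7)] · 4/(8·3), which tends to 1/6 as k → ∞.
Thus R = 1/(1/6) = 6.
Check t = 5: absolute convergence follows by limit comparison with Σ 1/k².
Endpoint t = -7: absolute convergence follows by limit comparison with Σ 1/k².

[-7, 5]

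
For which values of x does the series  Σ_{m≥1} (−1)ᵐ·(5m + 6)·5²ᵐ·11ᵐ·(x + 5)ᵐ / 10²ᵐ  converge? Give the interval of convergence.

Ratio test: |a_{m+1}/a_m| = [(5(m+1) + 6)/(5m + 6)] · 25·11/100 → 11/4 as m → ∞.
The series converges when 11/4 · |x + 5| < 1, giving R = 4/11.
Endpoint x = -51/11: the terms have absolute value of order m, which does not tend to 0, so the series diverges by the divergence test.
At x = -59/11: the terms do not tend to 0, so the series diverges.

(-59/11, -51/11)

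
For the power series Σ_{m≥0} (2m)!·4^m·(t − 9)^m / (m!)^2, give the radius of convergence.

Ratio test: |a_{m+1}/a_m| = (2m+1)·(2m+2)/(m+1)² · 4 → 16 as m → ∞.
Thus R = 1/(16) = 1/16.

R = 1/16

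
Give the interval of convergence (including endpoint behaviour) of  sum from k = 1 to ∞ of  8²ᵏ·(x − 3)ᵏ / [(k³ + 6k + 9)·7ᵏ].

The ratio of consecutive coefficients is [(k³ + 6k + 9)/((k+1)³ + 6(k+1) + 9)] · 64/7 → 64/7.
Thus R = 1/(64/7) = 7/64.
When x = 199/64, the series is dominated by a constant times Σ 1/k³, which converges (p = 3 > 1).
Check x = 185/64: the terms are on the order of 1/k³, so the series converges absolutely by comparison with the p-series (p = 3 > 1).

[185/64, 199/64]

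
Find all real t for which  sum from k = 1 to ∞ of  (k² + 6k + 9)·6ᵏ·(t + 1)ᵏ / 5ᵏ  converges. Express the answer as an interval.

The ratio of consecutive coefficients is [((k+1)² + 6(k+1) + 9)/(k² + 6k + 9)] · 6/5 → 6/5.
The series converges when 6/5 · |t + 1| < 1, giving R = 5/6.
At t = -1/6: the k-th term does not approach 0; divergence by the term test.
Check t = -11/6: the terms do not tend to 0, so the series diverges.

(-11/6, -1/6)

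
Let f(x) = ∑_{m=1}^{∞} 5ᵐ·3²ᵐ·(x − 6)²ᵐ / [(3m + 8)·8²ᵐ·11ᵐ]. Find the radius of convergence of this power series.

Ratio test: |a_{m+1}/a_m| = [(3m + 8)/(3(m+1) + 8)] · 5·9/(64·11) → 45/704 as m → ∞.
Since the exponent of (x − 6) increases by 2 each term, convergence requires |x − 6|² < 704/45, hence R = 8√55/15.

R = 8√55/15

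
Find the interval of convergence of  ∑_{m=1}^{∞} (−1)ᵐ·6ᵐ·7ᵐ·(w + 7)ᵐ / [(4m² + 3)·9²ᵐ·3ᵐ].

Ratio test: |a_{m+1}/a_m| = [(4m² + 3)/(4(m+1)² + 3)] · 6·7/(81·3) → 14/81 as m → ∞.
The series converges when 14/81 · |w + 7| < 1, giving R = 81/14.
At w = -17/14: the terms are on the order of 1/m², so the series converges absolutely by comparison with the p-series (p = 2 > 1).
Endpoint w = -179/14: the series is dominated by a constant times Σ 1/m², which converges (p = 2 > 1).

[-179/14, -17/14]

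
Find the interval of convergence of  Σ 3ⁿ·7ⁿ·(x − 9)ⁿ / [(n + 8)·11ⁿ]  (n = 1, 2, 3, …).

The ratio of consecutive coefficients is [(n + 8)/((n+1) + 8)] · 3·7/11 → 21/11.
Convergence for |x − 9| · 21/11 < 1, i.e. |x − 9| < 11/21. So R = 11/21.
Check x = 200/21: the terms behave like c/n; limit comparison with the harmonic series gives divergence.
At x = 178/21: convergence follows from the alternating series test (terms decrease monotonically to 0).

[178/21, 200/21)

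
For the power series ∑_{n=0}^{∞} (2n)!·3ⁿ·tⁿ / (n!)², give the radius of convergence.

R = 1/12

By the ratio test, |a_{n+1}/a_n| = (2n+1)·(2n+2)/(n+1)² · 3 → 12.
Hence the series converges for |t| < 1/(12) = 1/12, so the radius of convergence is 1/12.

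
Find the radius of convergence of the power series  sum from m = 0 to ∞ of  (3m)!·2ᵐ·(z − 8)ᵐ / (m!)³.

By the ratio test, |a_{m+1}/a_m| = (3m+1)·(3m+2)·(3m+3)/(m+1)³ · 2 → 54.
Thus R = 1/(54) = 1/54.

R = 1/54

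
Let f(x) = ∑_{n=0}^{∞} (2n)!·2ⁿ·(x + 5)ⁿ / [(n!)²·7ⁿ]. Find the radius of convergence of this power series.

By the ratio test, |a_{n+1}/a_n| = (2n+1)·(2n+2)/(n+1)² · 2/7 → 8/7.
Convergence for |x + 5| · 8/7 < 1, i.e. |x + 5| < 7/8. So R = 7/8.

R = 7/8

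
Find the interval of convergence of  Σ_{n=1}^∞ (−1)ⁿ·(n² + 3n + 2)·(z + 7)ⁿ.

(-8, -6)

Ratio test: |a_{n+1}/a_n| = ((n+1)² + 3(n+1) + 2)/(n² + 3n + 2) → 1 as n → ∞.
So the series converges when |z + 7| < 1 and diverges when |z + 7| > 1; R = 1.
At z = -6: the n-th term does not approach 0; divergence by the term test.
Check z = -8: the terms have absolute value of order n², which does not tend to 0, so the series diverges by the divergence test.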